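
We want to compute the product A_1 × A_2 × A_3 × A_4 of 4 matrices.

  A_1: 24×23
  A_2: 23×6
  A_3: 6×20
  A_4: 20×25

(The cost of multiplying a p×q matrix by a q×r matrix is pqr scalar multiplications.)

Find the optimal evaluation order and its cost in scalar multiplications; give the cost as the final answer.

Adjacent pairs: A_1A_2 = 24·23·6 = 3312; A_2A_3 = 23·6·20 = 2760; A_3A_4 = 6·20·25 = 3000.
Length 3: A_1..A_3: k=1: 0+2760+24·23·20=13800; k=2: 3312+0+24·6·20=6192 → min 6192 | A_2..A_4: k=2: 0+3000+23·6·25=6450; k=3: 2760+0+23·20·25=14260 → min 6450.
Length 4: A_1..A_4: k=1: 0+6450+24·23·25=20250; k=2: 3312+3000+24·6·25=9912; k=3: 6192+0+24·20·25=18192 → min 9912.
Optimal parenthesization: ((A_1 × A_2) × (A_3 × A_4)) with cost 9912.

9912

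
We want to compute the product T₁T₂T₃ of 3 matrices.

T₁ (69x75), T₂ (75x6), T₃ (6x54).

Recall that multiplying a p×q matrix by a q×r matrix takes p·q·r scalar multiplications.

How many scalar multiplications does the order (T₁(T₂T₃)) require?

(T₂T₃): 75×6 by 6×54 → 75×54, cost 75·6·54 = 24300
(T₁(T₂T₃)): 69×75 by 75×54 → 69×54, cost 69·75·54 = 279450; cumulative 303750
Total: 303750 scalar multiplications.

303750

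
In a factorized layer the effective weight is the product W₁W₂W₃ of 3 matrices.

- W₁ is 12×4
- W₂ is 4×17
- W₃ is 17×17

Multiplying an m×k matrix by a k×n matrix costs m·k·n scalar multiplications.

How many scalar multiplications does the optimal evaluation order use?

Order (W₁(W₂W₃)): (W₂W₃): 4×17 by 17×17 → 4×17, cost 4·17·17 = 1156; (W₁(W₂W₃)): 12×4 by 4×17 → 12×17, cost 12·4·17 = 816; cumulative 1972. Total 1972.
Order ((W₁W₂)W₃): (W₁W₂): 12×4 by 4×17 → 12×17, cost 12·4·17 = 816; ((W₁W₂)W₃): 12×17 by 17×17 → 12×17, cost 12·17·17 = 3468; cumulative 4284. Total 4284.
Minimum: 1972.

1972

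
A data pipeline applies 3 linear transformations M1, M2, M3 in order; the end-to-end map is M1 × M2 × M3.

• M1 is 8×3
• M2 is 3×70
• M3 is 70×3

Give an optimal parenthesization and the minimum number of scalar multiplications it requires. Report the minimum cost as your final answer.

(M1 × (M2 × M3)): cost 702.
((M1 × M2) × M3): cost 3360.
Optimal: (M1 × (M2 × M3)) with cost 702.

702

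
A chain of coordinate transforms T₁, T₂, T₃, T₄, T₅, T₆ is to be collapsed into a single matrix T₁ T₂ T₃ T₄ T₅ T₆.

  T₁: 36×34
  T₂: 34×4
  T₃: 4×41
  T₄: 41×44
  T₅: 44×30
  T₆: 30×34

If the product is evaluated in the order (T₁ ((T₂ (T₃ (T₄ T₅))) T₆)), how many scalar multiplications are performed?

(T₄ T₅): 41×44 by 44×30 → 41×30, cost 41·44·30 = 54120
(T₃ (T₄ T₅)): 4×41 by 41×30 → 4×30, cost 4·41·30 = 4920; cumulative 59040
(T₂ (T₃ (T₄ T₅))): 34×4 by 4×30 → 34×30, cost 34·4·30 = 4080; cumulative 63120
((T₂ (T₃ (T₄ T₅))) T₆): 34×30 by 30×34 → 34×34, cost 34·30·34 = 34680; cumulative 97800
(T₁ ((T₂ (T₃ (T₄ T₅))) T₆)): 36×34 by 34×34 → 36×34, cost 36·34·34 = 41616; cumulative 139416
Total: 139416 scalar multiplications.

139416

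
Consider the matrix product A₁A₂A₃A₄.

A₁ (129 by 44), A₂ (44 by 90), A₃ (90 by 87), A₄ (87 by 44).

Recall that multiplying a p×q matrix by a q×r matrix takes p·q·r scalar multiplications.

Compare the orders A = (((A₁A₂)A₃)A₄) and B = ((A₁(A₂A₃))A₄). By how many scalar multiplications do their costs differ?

682578

Order A = (((A₁A₂)A₃)A₄): (A₁A₂): 129×44 by 44×90 → 129×90, cost 129·44·90 = 510840; ((A₁A₂)A₃): 129×90 by 90×87 → 129×87, cost 129·90·87 = 1010070; cumulative 1520910; (((A₁A₂)A₃)A₄): 129×87 by 87×44 → 129×44, cost 129·87·44 = 493812; cumulative 2014722. Total 2014722.
Order B = ((A₁(A₂A₃))A₄): (A₂A₃): 44×90 by 90×87 → 44×87, cost 44·90·87 = 344520; (A₁(A₂A₃)): 129×44 by 44×87 → 129×87, cost 129·44·87 = 493812; cumulative 838332; ((A₁(A₂A₃))A₄): 129×87 by 87×44 → 129×44, cost 129·87·44 = 493812; cumulative 1332144. Total 1332144.
Difference: |2014722 − 1332144| = 682578.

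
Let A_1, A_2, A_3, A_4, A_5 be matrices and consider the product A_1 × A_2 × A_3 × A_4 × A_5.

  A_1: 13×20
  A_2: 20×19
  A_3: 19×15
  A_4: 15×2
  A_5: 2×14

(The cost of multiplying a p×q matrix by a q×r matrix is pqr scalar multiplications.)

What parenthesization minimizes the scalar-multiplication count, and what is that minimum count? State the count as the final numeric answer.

2214

Adjacent pairs: A_1A_2 = 13·20·19 = 4940; A_2A_3 = 20·19·15 = 5700; A_3A_4 = 19·15·2 = 570; A_4A_5 = 15·2·14 = 420.
Length 3: A_1..A_3: k=1: 0+5700+13·20·15=9600; k=2: 4940+0+13·19·15=8645 → min 8645 | A_2..A_4: k=2: 0+570+20·19·2=1330; k=3: 5700+0+20·15·2=6300 → min 1330 | A_3..A_5: k=3: 0+420+19·15·14=4410; k=4: 570+0+19·2·14=1102 → min 1102.
Length 4: A_1..A_4: k=1: 0+1330+13·20·2=1850; k=2: 4940+570+13·19·2=6004; k=3: 8645+0+13·15·2=9035 → min 1850 | A_2..A_5: k=2: 0+1102+20·19·14=6422; k=3: 5700+420+20·15·14=10320; k=4: 1330+0+20·2·14=1890 → min 1890.
Length 5: A_1..A_5: k=1: 0+1890+13·20·14=5530; k=2: 4940+1102+13·19·14=9500; k=3: 8645+420+13·15·14=11795; k=4: 1850+0+13·2·14=2214 → min 2214.
Optimal parenthesization: ((A_1 × (A_2 × (A_3 × A_4))) × A_5) with cost 2214.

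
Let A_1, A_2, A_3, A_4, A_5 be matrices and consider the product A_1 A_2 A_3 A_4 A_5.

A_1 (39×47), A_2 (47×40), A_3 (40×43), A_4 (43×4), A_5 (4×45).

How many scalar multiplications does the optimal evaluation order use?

28752

Adjacent pairs: A_1A_2 = 39·47·40 = 73320; A_2A_3 = 47·40·43 = 80840; A_3A_4 = 40·43·4 = 6880; A_4A_5 = 43·4·45 = 7740.
Length 3: A_1..A_3: k=1: 0+80840+39·47·43=159659; k=2: 73320+0+39·40·43=140400 → min 140400 | A_2..A_4: k=2: 0+6880+47·40·4=14400; k=3: 80840+0+47·43·4=88924 → min 14400 | A_3..A_5: k=3: 0+7740+40·43·45=85140; k=4: 6880+0+40·4·45=14080 → min 14080.
Length 4: A_1..A_4: k=1: 0+14400+39·47·4=21732; k=2: 73320+6880+39·40·4=86440; k=3: 140400+0+39·43·4=147108 → min 21732 | A_2..A_5: k=2: 0+14080+47·40·45=98680; k=3: 80840+7740+47·43·45=179525; k=4: 14400+0+47·4·45=22860 → min 22860.
Length 5: A_1..A_5: k=1: 0+22860+39·47·45=105345; k=2: 73320+14080+39·40·45=157600; k=3: 140400+7740+39·43·45=223605; k=4: 21732+0+39·4·45=28752 → min 28752.
Optimal order: ((A_1 (A_2 (A_3 A_4))) A_5) with cost 28752.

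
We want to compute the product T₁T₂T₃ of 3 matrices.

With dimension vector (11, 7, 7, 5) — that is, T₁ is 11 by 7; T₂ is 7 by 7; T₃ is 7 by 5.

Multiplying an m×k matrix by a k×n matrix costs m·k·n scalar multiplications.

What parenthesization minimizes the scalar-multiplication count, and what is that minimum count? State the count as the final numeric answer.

630

(T₁(T₂T₃)): cost 630.
((T₁T₂)T₃): cost 924.
Optimal: (T₁(T₂T₃)) with cost 630.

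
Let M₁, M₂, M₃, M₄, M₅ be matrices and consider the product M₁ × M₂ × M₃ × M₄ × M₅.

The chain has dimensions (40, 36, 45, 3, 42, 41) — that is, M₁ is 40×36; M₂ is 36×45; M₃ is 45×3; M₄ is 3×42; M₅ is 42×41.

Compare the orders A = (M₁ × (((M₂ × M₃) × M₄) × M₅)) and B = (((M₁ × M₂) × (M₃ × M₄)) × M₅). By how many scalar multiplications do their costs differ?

Order A = (M₁ × (((M₂ × M₃) × M₄) × M₅)): (M₂ × M₃): 36×45 by 45×3 → 36×3, cost 36·45·3 = 4860; ((M₂ × M₃) × M₄): 36×3 by 3×42 → 36×42, cost 36·3·42 = 4536; cumulative 9396; (((M₂ × M₃) × M₄) × M₅): 36×42 by 42×41 → 36×41, cost 36·42·41 = 61992; cumulative 71388; (M₁ × (((M₂ × M₃) × M₄) × M₅)): 40×36 by 36×41 → 40×41, cost 40·36·41 = 59040; cumulative 130428. Total 130428.
Order B = (((M₁ × M₂) × (M₃ × M₄)) × M₅): (M₁ × M₂): 40×36 by 36×45 → 40×45, cost 40·36·45 = 64800; (M₃ × M₄): 45×3 by 3×42 → 45×42, cost 45·3·42 = 5670; ((M₁ × M₂) × (M₃ × M₄)): 40×45 by 45×42 → 40×42, cost 40·45·42 = 75600; cumulative 146070; (((M₁ × M₂) × (M₃ × M₄)) × M₅): 40×42 by 42×41 → 40×41, cost 40·42·41 = 68880; cumulative 214950. Total 214950.
Difference: |130428 − 214950| = 84522.

84522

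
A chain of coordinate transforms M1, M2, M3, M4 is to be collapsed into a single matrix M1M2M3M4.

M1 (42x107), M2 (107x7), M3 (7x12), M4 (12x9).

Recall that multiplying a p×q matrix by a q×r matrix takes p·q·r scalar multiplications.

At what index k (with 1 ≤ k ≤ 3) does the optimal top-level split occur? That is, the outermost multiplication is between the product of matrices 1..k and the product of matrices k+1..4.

Adjacent pairs: M1M2 = 42·107·7 = 31458; M2M3 = 107·7·12 = 8988; M3M4 = 7·12·9 = 756.
Length 3: M1..M3: k=1: 0+8988+42·107·12=62916; k=2: 31458+0+42·7·12=34986 → min 34986 | M2..M4: k=2: 0+756+107·7·9=7497; k=3: 8988+0+107·12·9=20544 → min 7497.
Top-level splits: k=1: (M1..M1)·(M2..M4) → 0+7497+42·107·9 = 47943; k=2: (M1..M2)·(M3..M4) → 31458+756+42·7·9 = 34860; k=3: (M1..M3)·(M4..M4) → 34986+0+42·12·9 = 39522.
Best split is after M2, i.e. k = 2.

2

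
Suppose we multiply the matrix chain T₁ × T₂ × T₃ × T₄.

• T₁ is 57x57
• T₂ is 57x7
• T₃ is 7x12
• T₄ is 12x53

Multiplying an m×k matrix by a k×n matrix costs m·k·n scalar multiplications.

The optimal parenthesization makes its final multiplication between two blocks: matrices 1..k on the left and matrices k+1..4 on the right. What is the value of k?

Adjacent pairs: T₁T₂ = 57·57·7 = 22743; T₂T₃ = 57·7·12 = 4788; T₃T₄ = 7·12·53 = 4452.
Length 3: T₁..T₃: k=1: 0+4788+57·57·12=43776; k=2: 22743+0+57·7·12=27531 → min 27531 | T₂..T₄: k=2: 0+4452+57·7·53=25599; k=3: 4788+0+57·12·53=41040 → min 25599.
Top-level splits: k=1: (T₁..T₁)·(T₂..T₄) → 0+25599+57·57·53 = 197796; k=2: (T₁..T₂)·(T₃..T₄) → 22743+4452+57·7·53 = 48342; k=3: (T₁..T₃)·(T₄..T₄) → 27531+0+57·12·53 = 63783.
Best split is after T₂, i.e. k = 2.

2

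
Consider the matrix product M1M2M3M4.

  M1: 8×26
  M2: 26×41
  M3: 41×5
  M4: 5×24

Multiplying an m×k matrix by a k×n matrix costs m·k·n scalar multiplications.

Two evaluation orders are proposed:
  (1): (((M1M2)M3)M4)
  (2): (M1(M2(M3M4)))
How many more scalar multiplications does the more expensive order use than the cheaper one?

Order (1) = (((M1M2)M3)M4): (M1M2): 8×26 by 26×41 → 8×41, cost 8·26·41 = 8528; ((M1M2)M3): 8×41 by 41×5 → 8×5, cost 8·41·5 = 1640; cumulative 10168; (((M1M2)M3)M4): 8×5 by 5×24 → 8×24, cost 8·5·24 = 960; cumulative 11128. Total 11128.
Order (2) = (M1(M2(M3M4))): (M3M4): 41×5 by 5×24 → 41×24, cost 41·5·24 = 4920; (M2(M3M4)): 26×41 by 41×24 → 26×24, cost 26·41·24 = 25584; cumulative 30504; (M1(M2(M3M4))): 8×26 by 26×24 → 8×24, cost 8·26·24 = 4992; cumulative 35496. Total 35496.
Difference: |11128 − 35496| = 24368.

24368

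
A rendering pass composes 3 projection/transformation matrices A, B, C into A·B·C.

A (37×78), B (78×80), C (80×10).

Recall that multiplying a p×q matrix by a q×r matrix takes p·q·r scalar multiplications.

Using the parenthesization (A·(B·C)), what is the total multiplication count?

91260

(B·C): 78×80 by 80×10 → 78×10, cost 78·80·10 = 62400
(A·(B·C)): 37×78 by 78×10 → 37×10, cost 37·78·10 = 28860; cumulative 91260
Total: 91260 scalar multiplications.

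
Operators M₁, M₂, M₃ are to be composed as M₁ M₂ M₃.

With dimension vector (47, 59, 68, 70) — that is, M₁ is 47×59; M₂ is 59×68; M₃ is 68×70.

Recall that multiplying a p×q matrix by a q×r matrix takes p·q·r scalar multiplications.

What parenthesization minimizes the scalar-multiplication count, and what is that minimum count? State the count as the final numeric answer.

412284

(M₁ (M₂ M₃)): cost 474950.
((M₁ M₂) M₃): cost 412284.
Optimal: ((M₁ M₂) M₃) with cost 412284.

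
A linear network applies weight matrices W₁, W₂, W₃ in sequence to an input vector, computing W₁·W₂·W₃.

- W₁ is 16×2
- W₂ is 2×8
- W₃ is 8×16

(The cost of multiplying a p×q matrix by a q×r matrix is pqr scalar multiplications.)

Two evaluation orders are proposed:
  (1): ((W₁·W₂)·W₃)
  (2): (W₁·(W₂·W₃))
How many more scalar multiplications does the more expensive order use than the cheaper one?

1536

Order (1) = ((W₁·W₂)·W₃): (W₁·W₂): 16×2 by 2×8 → 16×8, cost 16·2·8 = 256; ((W₁·W₂)·W₃): 16×8 by 8×16 → 16×16, cost 16·8·16 = 2048; cumulative 2304. Total 2304.
Order (2) = (W₁·(W₂·W₃)): (W₂·W₃): 2×8 by 8×16 → 2×16, cost 2·8·16 = 256; (W₁·(W₂·W₃)): 16×2 by 2×16 → 16×16, cost 16·2·16 = 512; cumulative 768. Total 768.
Difference: |2304 − 768| = 1536.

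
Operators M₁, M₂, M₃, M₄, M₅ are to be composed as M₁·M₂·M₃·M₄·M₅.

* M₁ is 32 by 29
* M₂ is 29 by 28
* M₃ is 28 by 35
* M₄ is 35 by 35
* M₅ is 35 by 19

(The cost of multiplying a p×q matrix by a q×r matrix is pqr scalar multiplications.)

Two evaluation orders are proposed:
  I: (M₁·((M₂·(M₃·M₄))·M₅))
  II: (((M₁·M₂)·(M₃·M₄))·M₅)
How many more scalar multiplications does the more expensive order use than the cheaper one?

13287

Order I = (M₁·((M₂·(M₃·M₄))·M₅)): (M₃·M₄): 28×35 by 35×35 → 28×35, cost 28·35·35 = 34300; (M₂·(M₃·M₄)): 29×28 by 28×35 → 29×35, cost 29·28·35 = 28420; cumulative 62720; ((M₂·(M₃·M₄))·M₅): 29×35 by 35×19 → 29×19, cost 29·35·19 = 19285; cumulative 82005; (M₁·((M₂·(M₃·M₄))·M₅)): 32×29 by 29×19 → 32×19, cost 32·29·19 = 17632; cumulative 99637. Total 99637.
Order II = (((M₁·M₂)·(M₃·M₄))·M₅): (M₁·M₂): 32×29 by 29×28 → 32×28, cost 32·29·28 = 25984; (M₃·M₄): 28×35 by 35×35 → 28×35, cost 28·35·35 = 34300; ((M₁·M₂)·(M₃·M₄)): 32×28 by 28×35 → 32×35, cost 32·28·35 = 31360; cumulative 91644; (((M₁·M₂)·(M₃·M₄))·M₅): 32×35 by 35×19 → 32×19, cost 32·35·19 = 21280; cumulative 112924. Total 112924.
Difference: |99637 − 112924| = 13287.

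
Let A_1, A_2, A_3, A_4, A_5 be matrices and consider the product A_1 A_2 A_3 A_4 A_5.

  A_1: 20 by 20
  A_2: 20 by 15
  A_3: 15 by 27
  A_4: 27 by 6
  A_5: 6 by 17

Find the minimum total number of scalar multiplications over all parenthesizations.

8670

Adjacent pairs: A_1A_2 = 20·20·15 = 6000; A_2A_3 = 20·15·27 = 8100; A_3A_4 = 15·27·6 = 2430; A_4A_5 = 27·6·17 = 2754.
Length 3: A_1..A_3: k=1: 0+8100+20·20·27=18900; k=2: 6000+0+20·15·27=14100 → min 14100 | A_2..A_4: k=2: 0+2430+20·15·6=4230; k=3: 8100+0+20·27·6=11340 → min 4230 | A_3..A_5: k=3: 0+2754+15·27·17=9639; k=4: 2430+0+15·6·17=3960 → min 3960.
Length 4: A_1..A_4: k=1: 0+4230+20·20·6=6630; k=2: 6000+2430+20·15·6=10230; k=3: 14100+0+20·27·6=17340 → min 6630 | A_2..A_5: k=2: 0+3960+20·15·17=9060; k=3: 8100+2754+20·27·17=20034; k=4: 4230+0+20·6·17=6270 → min 6270.
Length 5: A_1..A_5: k=1: 0+6270+20·20·17=13070; k=2: 6000+3960+20·15·17=15060; k=3: 14100+2754+20·27·17=26034; k=4: 6630+0+20·6·17=8670 → min 8670.
Optimal order: ((A_1 (A_2 (A_3 A_4))) A_5) with cost 8670.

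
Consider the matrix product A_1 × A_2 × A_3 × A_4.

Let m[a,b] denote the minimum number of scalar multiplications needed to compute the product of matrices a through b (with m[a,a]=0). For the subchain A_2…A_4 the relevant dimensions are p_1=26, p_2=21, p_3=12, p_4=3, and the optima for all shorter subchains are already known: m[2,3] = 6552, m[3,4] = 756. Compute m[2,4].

2394

m[2,4] = min over k∈[2,3] of m[2,k]+m[k+1,4]+p_{1}·p_k·p_{4}.
k=2: 0 + 756 + 26·21·3 = 2394; k=3: 6552 + 0 + 26·12·3 = 7488.
Minimum: 2394 at k=2.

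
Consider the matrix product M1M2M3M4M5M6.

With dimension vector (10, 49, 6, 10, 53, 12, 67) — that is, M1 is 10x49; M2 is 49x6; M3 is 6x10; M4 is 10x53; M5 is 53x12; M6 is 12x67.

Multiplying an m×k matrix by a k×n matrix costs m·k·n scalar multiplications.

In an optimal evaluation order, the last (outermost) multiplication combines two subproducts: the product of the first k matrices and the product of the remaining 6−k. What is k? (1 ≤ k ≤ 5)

Adjacent pairs: M1M2 = 10·49·6 = 2940; M2M3 = 49·6·10 = 2940; M3M4 = 6·10·53 = 3180; M4M5 = 10·53·12 = 6360; M5M6 = 53·12·67 = 42612.
Length 3: M1..M3: k=1: 0+2940+10·49·10=7840; k=2: 2940+0+10·6·10=3540 → min 3540 | M2..M4: k=2: 0+3180+49·6·53=18762; k=3: 2940+0+49·10·53=28910 → min 18762 | M3..M5: k=3: 0+6360+6·10·12=7080; k=4: 3180+0+6·53·12=6996 → min 6996 | M4..M6: k=4: 0+42612+10·53·67=78122; k=5: 6360+0+10·12·67=14400 → min 14400.
Length 4: M1..M4: k=1: 0+18762+10·49·53=44732; k=2: 2940+3180+10·6·53=9300; k=3: 3540+0+10·10·53=8840 → min 8840 | M2..M5: k=2: 0+6996+49·6·12=10524; k=3: 2940+6360+49·10·12=15180; k=4: 18762+0+49·53·12=49926 → min 10524 | M3..M6: k=3: 0+14400+6·10·67=18420; k=4: 3180+42612+6·53·67=67098; k=5: 6996+0+6·12·67=11820 → min 11820.
Length 5: M1..M5: k=1: 0+10524+10·49·12=16404; k=2: 2940+6996+10·6·12=10656; k=3: 3540+6360+10·10·12=11100; k=4: 8840+0+10·53·12=15200 → min 10656 | M2..M6: k=2: 0+11820+49·6·67=31518; k=3: 2940+14400+49·10·67=50170; k=4: 18762+42612+49·53·67=235373; k=5: 10524+0+49·12·67=49920 → min 31518.
Top-level splits: k=1: (M1..M1)·(M2..M6) → 0+31518+10·49·67 = 64348; k=2: (M1..M2)·(M3..M6) → 2940+11820+10·6·67 = 18780; k=3: (M1..M3)·(M4..M6) → 3540+14400+10·10·67 = 24640; k=4: (M1..M4)·(M5..M6) → 8840+42612+10·53·67 = 86962; k=5: (M1..M5)·(M6..M6) → 10656+0+10·12·67 = 18696.
Best split is after M5, i.e. k = 5.

5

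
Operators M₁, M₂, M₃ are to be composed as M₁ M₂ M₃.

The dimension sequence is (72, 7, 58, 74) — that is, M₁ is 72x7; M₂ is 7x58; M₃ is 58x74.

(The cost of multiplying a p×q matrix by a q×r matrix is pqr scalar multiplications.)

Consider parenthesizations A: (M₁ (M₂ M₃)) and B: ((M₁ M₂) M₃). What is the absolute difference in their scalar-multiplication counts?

Order A = (M₁ (M₂ M₃)): (M₂ M₃): 7×58 by 58×74 → 7×74, cost 7·58·74 = 30044; (M₁ (M₂ M₃)): 72×7 by 7×74 → 72×74, cost 72·7·74 = 37296; cumulative 67340. Total 67340.
Order B = ((M₁ M₂) M₃): (M₁ M₂): 72×7 by 7×58 → 72×58, cost 72·7·58 = 29232; ((M₁ M₂) M₃): 72×58 by 58×74 → 72×74, cost 72·58·74 = 309024; cumulative 338256. Total 338256.
Difference: |67340 − 338256| = 270916.

270916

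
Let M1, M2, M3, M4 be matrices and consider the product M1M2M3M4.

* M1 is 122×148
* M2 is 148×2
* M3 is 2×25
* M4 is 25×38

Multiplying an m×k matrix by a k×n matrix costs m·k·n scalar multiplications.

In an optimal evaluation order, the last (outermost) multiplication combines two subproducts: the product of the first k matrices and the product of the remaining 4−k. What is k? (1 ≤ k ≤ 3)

Adjacent pairs: M1M2 = 122·148·2 = 36112; M2M3 = 148·2·25 = 7400; M3M4 = 2·25·38 = 1900.
Length 3: M1..M3: k=1: 0+7400+122·148·25=458800; k=2: 36112+0+122·2·25=42212 → min 42212 | M2..M4: k=2: 0+1900+148·2·38=13148; k=3: 7400+0+148·25·38=148000 → min 13148.
Top-level splits: k=1: (M1..M1)·(M2..M4) → 0+13148+122·148·38 = 699276; k=2: (M1..M2)·(M3..M4) → 36112+1900+122·2·38 = 47284; k=3: (M1..M3)·(M4..M4) → 42212+0+122·25·38 = 158112.
Best split is after M2, i.e. k = 2.

2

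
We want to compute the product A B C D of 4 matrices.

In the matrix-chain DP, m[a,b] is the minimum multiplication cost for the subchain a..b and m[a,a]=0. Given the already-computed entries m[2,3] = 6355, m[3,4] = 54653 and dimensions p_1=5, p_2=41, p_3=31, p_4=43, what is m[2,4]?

m[2,4] = min over k∈[2,3] of m[2,k]+m[k+1,4]+p_{1}·p_k·p_{4}.
k=2: 0 + 54653 + 5·41·43 = 63468; k=3: 6355 + 0 + 5·31·43 = 13020.
Minimum: 13020 at k=3.

13020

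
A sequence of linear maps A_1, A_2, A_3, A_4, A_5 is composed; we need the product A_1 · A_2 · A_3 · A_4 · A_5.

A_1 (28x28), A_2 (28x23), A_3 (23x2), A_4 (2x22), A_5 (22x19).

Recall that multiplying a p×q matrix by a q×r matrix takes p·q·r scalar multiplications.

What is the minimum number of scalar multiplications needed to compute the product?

Adjacent pairs: A_1A_2 = 28·28·23 = 18032; A_2A_3 = 28·23·2 = 1288; A_3A_4 = 23·2·22 = 1012; A_4A_5 = 2·22·19 = 836.
Length 3: A_1..A_3: k=1: 0+1288+28·28·2=2856; k=2: 18032+0+28·23·2=19320 → min 2856 | A_2..A_4: k=2: 0+1012+28·23·22=15180; k=3: 1288+0+28·2·22=2520 → min 2520 | A_3..A_5: k=3: 0+836+23·2·19=1710; k=4: 1012+0+23·22·19=10626 → min 1710.
Length 4: A_1..A_4: k=1: 0+2520+28·28·22=19768; k=2: 18032+1012+28·23·22=33212; k=3: 2856+0+28·2·22=4088 → min 4088 | A_2..A_5: k=2: 0+1710+28·23·19=13946; k=3: 1288+836+28·2·19=3188; k=4: 2520+0+28·22·19=14224 → min 3188.
Length 5: A_1..A_5: k=1: 0+3188+28·28·19=18084; k=2: 18032+1710+28·23·19=31978; k=3: 2856+836+28·2·19=4756; k=4: 4088+0+28·22·19=15792 → min 4756.
Optimal order: ((A_1 · (A_2 · A_3)) · (A_4 · A_5)) with cost 4756.

4756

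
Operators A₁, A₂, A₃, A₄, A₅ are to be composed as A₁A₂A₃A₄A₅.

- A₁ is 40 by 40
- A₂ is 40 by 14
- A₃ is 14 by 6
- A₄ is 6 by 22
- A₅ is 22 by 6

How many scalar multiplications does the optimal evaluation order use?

Adjacent pairs: A₁A₂ = 40·40·14 = 22400; A₂A₃ = 40·14·6 = 3360; A₃A₄ = 14·6·22 = 1848; A₄A₅ = 6·22·6 = 792.
Length 3: A₁..A₃: k=1: 0+3360+40·40·6=12960; k=2: 22400+0+40·14·6=25760 → min 12960 | A₂..A₄: k=2: 0+1848+40·14·22=14168; k=3: 3360+0+40·6·22=8640 → min 8640 | A₃..A₅: k=3: 0+792+14·6·6=1296; k=4: 1848+0+14·22·6=3696 → min 1296.
Length 4: A₁..A₄: k=1: 0+8640+40·40·22=43840; k=2: 22400+1848+40·14·22=36568; k=3: 12960+0+40·6·22=18240 → min 18240 | A₂..A₅: k=2: 0+1296+40·14·6=4656; k=3: 3360+792+40·6·6=5592; k=4: 8640+0+40·22·6=13920 → min 4656.
Length 5: A₁..A₅: k=1: 0+4656+40·40·6=14256; k=2: 22400+1296+40·14·6=27056; k=3: 12960+792+40·6·6=15192; k=4: 18240+0+40·22·6=23520 → min 14256.
Optimal order: (A₁(A₂(A₃(A₄A₅)))) with cost 14256.

14256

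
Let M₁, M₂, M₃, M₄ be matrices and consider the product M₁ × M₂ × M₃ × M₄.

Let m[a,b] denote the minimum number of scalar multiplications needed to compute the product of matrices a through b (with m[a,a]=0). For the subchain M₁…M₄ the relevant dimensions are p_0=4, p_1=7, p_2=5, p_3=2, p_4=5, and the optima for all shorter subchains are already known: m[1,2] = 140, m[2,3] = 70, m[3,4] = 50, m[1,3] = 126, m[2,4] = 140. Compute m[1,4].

m[1,4] = min over k∈[1,3] of m[1,k]+m[k+1,4]+p_{0}·p_k·p_{4}.
k=1: 0 + 140 + 4·7·5 = 280; k=2: 140 + 50 + 4·5·5 = 290; k=3: 126 + 0 + 4·2·5 = 166.
Minimum: 166 at k=3.

166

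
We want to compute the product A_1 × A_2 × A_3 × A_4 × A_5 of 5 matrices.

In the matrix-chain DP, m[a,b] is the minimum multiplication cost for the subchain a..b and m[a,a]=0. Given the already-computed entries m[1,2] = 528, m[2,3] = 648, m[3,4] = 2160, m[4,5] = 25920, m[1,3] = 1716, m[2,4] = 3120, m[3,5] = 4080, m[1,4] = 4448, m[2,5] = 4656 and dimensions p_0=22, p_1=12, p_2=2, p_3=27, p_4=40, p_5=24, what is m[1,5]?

m[1,5] = min over k∈[1,4] of m[1,k]+m[k+1,5]+p_{0}·p_k·p_{5}.
k=1: 0 + 4656 + 22·12·24 = 10992; k=2: 528 + 4080 + 22·2·24 = 5664; k=3: 1716 + 25920 + 22·27·24 = 41892; k=4: 4448 + 0 + 22·40·24 = 25568.
Minimum: 5664 at k=2.

5664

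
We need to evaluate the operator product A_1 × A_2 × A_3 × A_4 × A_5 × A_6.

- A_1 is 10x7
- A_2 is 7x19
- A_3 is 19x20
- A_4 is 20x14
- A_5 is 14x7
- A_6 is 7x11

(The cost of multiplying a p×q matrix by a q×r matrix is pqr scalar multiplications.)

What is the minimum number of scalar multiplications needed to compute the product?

6566

Adjacent pairs: A_1A_2 = 10·7·19 = 1330; A_2A_3 = 7·19·20 = 2660; A_3A_4 = 19·20·14 = 5320; A_4A_5 = 20·14·7 = 1960; A_5A_6 = 14·7·11 = 1078.
Length 3: A_1..A_3: k=1: 0+2660+10·7·20=4060; k=2: 1330+0+10·19·20=5130 → min 4060 | A_2..A_4: k=2: 0+5320+7·19·14=7182; k=3: 2660+0+7·20·14=4620 → min 4620 | A_3..A_5: k=3: 0+1960+19·20·7=4620; k=4: 5320+0+19·14·7=7182 → min 4620 | A_4..A_6: k=4: 0+1078+20·14·11=4158; k=5: 1960+0+20·7·11=3500 → min 3500.
Length 4: A_1..A_4: k=1: 0+4620+10·7·14=5600; k=2: 1330+5320+10·19·14=9310; k=3: 4060+0+10·20·14=6860 → min 5600 | A_2..A_5: k=2: 0+4620+7·19·7=5551; k=3: 2660+1960+7·20·7=5600; k=4: 4620+0+7·14·7=5306 → min 5306 | A_3..A_6: k=3: 0+3500+19·20·11=7680; k=4: 5320+1078+19·14·11=9324; k=5: 4620+0+19·7·11=6083 → min 6083.
Length 5: A_1..A_5: k=1: 0+5306+10·7·7=5796; k=2: 1330+4620+10·19·7=7280; k=3: 4060+1960+10·20·7=7420; k=4: 5600+0+10·14·7=6580 → min 5796 | A_2..A_6: k=2: 0+6083+7·19·11=7546; k=3: 2660+3500+7·20·11=7700; k=4: 4620+1078+7·14·11=6776; k=5: 5306+0+7·7·11=5845 → min 5845.
Length 6: A_1..A_6: k=1: 0+5845+10·7·11=6615; k=2: 1330+6083+10·19·11=9503; k=3: 4060+3500+10·20·11=9760; k=4: 5600+1078+10·14·11=8218; k=5: 5796+0+10·7·11=6566 → min 6566.
Optimal order: ((A_1 × (((A_2 × A_3) × A_4) × A_5)) × A_6) with cost 6566.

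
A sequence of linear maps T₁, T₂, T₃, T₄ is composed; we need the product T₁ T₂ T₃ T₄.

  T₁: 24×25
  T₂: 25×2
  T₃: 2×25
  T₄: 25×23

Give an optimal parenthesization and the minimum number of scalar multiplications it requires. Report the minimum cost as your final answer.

3454

Adjacent pairs: T₁T₂ = 24·25·2 = 1200; T₂T₃ = 25·2·25 = 1250; T₃T₄ = 2·25·23 = 1150.
Length 3: T₁..T₃: k=1: 0+1250+24·25·25=16250; k=2: 1200+0+24·2·25=2400 → min 2400 | T₂..T₄: k=2: 0+1150+25·2·23=2300; k=3: 1250+0+25·25·23=15625 → min 2300.
Length 4: T₁..T₄: k=1: 0+2300+24·25·23=16100; k=2: 1200+1150+24·2·23=3454; k=3: 2400+0+24·25·23=16200 → min 3454.
Optimal parenthesization: ((T₁ T₂) (T₃ T₄)) with cost 3454.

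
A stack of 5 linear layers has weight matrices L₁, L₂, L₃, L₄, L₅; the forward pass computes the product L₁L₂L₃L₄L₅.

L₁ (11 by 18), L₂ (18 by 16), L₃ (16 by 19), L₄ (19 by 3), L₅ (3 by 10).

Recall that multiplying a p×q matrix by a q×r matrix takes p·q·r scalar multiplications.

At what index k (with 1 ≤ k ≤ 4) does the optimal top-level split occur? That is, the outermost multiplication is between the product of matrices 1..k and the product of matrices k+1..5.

Adjacent pairs: L₁L₂ = 11·18·16 = 3168; L₂L₃ = 18·16·19 = 5472; L₃L₄ = 16·19·3 = 912; L₄L₅ = 19·3·10 = 570.
Length 3: L₁..L₃: k=1: 0+5472+11·18·19=9234; k=2: 3168+0+11·16·19=6512 → min 6512 | L₂..L₄: k=2: 0+912+18·16·3=1776; k=3: 5472+0+18·19·3=6498 → min 1776 | L₃..L₅: k=3: 0+570+16·19·10=3610; k=4: 912+0+16·3·10=1392 → min 1392.
Length 4: L₁..L₄: k=1: 0+1776+11·18·3=2370; k=2: 3168+912+11·16·3=4608; k=3: 6512+0+11·19·3=7139 → min 2370 | L₂..L₅: k=2: 0+1392+18·16·10=4272; k=3: 5472+570+18·19·10=9462; k=4: 1776+0+18·3·10=2316 → min 2316.
Top-level splits: k=1: (L₁..L₁)·(L₂..L₅) → 0+2316+11·18·10 = 4296; k=2: (L₁..L₂)·(L₃..L₅) → 3168+1392+11·16·10 = 6320; k=3: (L₁..L₃)·(L₄..L₅) → 6512+570+11·19·10 = 9172; k=4: (L₁..L₄)·(L₅..L₅) → 2370+0+11·3·10 = 2700.
Best split is after L₄, i.e. k = 4.

4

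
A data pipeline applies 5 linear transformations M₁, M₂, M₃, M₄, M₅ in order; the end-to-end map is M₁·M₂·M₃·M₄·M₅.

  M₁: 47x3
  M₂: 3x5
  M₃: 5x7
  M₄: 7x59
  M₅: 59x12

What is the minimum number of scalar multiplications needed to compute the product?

Adjacent pairs: M₁M₂ = 47·3·5 = 705; M₂M₃ = 3·5·7 = 105; M₃M₄ = 5·7·59 = 2065; M₄M₅ = 7·59·12 = 4956.
Length 3: M₁..M₃: k=1: 0+105+47·3·7=1092; k=2: 705+0+47·5·7=2350 → min 1092 | M₂..M₄: k=2: 0+2065+3·5·59=2950; k=3: 105+0+3·7·59=1344 → min 1344 | M₃..M₅: k=3: 0+4956+5·7·12=5376; k=4: 2065+0+5·59·12=5605 → min 5376.
Length 4: M₁..M₄: k=1: 0+1344+47·3·59=9663; k=2: 705+2065+47·5·59=16635; k=3: 1092+0+47·7·59=20503 → min 9663 | M₂..M₅: k=2: 0+5376+3·5·12=5556; k=3: 105+4956+3·7·12=5313; k=4: 1344+0+3·59·12=3468 → min 3468.
Length 5: M₁..M₅: k=1: 0+3468+47·3·12=5160; k=2: 705+5376+47·5·12=8901; k=3: 1092+4956+47·7·12=9996; k=4: 9663+0+47·59·12=42939 → min 5160.
Optimal order: (M₁·(((M₂·M₃)·M₄)·M₅)) with cost 5160.

5160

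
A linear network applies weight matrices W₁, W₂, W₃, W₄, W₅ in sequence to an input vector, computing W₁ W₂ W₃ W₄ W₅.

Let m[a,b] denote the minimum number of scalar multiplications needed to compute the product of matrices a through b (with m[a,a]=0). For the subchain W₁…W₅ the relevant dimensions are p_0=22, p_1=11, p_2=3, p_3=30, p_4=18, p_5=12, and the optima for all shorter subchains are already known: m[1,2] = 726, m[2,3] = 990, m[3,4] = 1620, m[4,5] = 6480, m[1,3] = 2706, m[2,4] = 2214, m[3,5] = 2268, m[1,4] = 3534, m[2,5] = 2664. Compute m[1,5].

m[1,5] = min over k∈[1,4] of m[1,k]+m[k+1,5]+p_{0}·p_k·p_{5}.
k=1: 0 + 2664 + 22·11·12 = 5568; k=2: 726 + 2268 + 22·3·12 = 3786; k=3: 2706 + 6480 + 22·30·12 = 17106; k=4: 3534 + 0 + 22·18·12 = 8286.
Minimum: 3786 at k=2.

3786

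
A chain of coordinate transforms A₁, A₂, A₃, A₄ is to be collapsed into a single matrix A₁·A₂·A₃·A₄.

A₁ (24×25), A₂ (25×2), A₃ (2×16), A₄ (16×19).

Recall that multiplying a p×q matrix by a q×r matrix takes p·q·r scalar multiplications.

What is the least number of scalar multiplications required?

2720

Adjacent pairs: A₁A₂ = 24·25·2 = 1200; A₂A₃ = 25·2·16 = 800; A₃A₄ = 2·16·19 = 608.
Length 3: A₁..A₃: k=1: 0+800+24·25·16=10400; k=2: 1200+0+24·2·16=1968 → min 1968 | A₂..A₄: k=2: 0+608+25·2·19=1558; k=3: 800+0+25·16·19=8400 → min 1558.
Length 4: A₁..A₄: k=1: 0+1558+24·25·19=12958; k=2: 1200+608+24·2·19=2720; k=3: 1968+0+24·16·19=9264 → min 2720.
Optimal order: ((A₁·A₂)·(A₃·A₄)) with cost 2720.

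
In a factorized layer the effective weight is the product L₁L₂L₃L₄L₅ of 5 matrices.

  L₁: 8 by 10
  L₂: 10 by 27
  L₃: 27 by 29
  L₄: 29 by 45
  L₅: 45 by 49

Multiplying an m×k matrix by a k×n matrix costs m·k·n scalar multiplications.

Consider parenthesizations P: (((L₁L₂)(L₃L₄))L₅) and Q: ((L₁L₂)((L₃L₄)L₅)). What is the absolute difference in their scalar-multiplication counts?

Order P = (((L₁L₂)(L₃L₄))L₅): (L₁L₂): 8×10 by 10×27 → 8×27, cost 8·10·27 = 2160; (L₃L₄): 27×29 by 29×45 → 27×45, cost 27·29·45 = 35235; ((L₁L₂)(L₃L₄)): 8×27 by 27×45 → 8×45, cost 8·27·45 = 9720; cumulative 47115; (((L₁L₂)(L₃L₄))L₅): 8×45 by 45×49 → 8×49, cost 8·45·49 = 17640; cumulative 64755. Total 64755.
Order Q = ((L₁L₂)((L₃L₄)L₅)): (L₁L₂): 8×10 by 10×27 → 8×27, cost 8·10·27 = 2160; (L₃L₄): 27×29 by 29×45 → 27×45, cost 27·29·45 = 35235; ((L₃L₄)L₅): 27×45 by 45×49 → 27×49, cost 27·45·49 = 59535; cumulative 94770; ((L₁L₂)((L₃L₄)L₅)): 8×27 by 27×49 → 8×49, cost 8·27·49 = 10584; cumulative 107514. Total 107514.
Difference: |64755 − 107514| = 42759.

42759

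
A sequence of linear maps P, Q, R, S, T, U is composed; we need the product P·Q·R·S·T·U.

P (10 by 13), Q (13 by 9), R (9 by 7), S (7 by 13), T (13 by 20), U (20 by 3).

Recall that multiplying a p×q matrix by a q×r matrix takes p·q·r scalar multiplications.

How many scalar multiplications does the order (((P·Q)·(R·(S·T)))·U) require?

(P·Q): 10×13 by 13×9 → 10×9, cost 10·13·9 = 1170
(S·T): 7×13 by 13×20 → 7×20, cost 7·13·20 = 1820
(R·(S·T)): 9×7 by 7×20 → 9×20, cost 9·7·20 = 1260; cumulative 3080
((P·Q)·(R·(S·T))): 10×9 by 9×20 → 10×20, cost 10·9·20 = 1800; cumulative 6050
(((P·Q)·(R·(S·T)))·U): 10×20 by 20×3 → 10×3, cost 10·20·3 = 600; cumulative 6650
Total: 6650 scalar multiplications.

6650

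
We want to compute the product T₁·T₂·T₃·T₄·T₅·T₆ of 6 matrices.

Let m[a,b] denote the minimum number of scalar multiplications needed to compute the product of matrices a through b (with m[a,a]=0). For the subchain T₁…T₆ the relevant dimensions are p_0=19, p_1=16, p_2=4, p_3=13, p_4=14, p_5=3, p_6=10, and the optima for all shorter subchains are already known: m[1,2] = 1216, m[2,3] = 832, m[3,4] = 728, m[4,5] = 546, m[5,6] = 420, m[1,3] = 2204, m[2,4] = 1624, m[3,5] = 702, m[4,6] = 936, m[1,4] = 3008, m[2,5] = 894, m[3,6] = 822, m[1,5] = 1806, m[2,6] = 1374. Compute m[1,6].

2376

m[1,6] = min over k∈[1,5] of m[1,k]+m[k+1,6]+p_{0}·p_k·p_{6}.
k=1: 0 + 1374 + 19·16·10 = 4414; k=2: 1216 + 822 + 19·4·10 = 2798; k=3: 2204 + 936 + 19·13·10 = 5610; k=4: 3008 + 420 + 19·14·10 = 6088; k=5: 1806 + 0 + 19·3·10 = 2376.
Minimum: 2376 at k=5.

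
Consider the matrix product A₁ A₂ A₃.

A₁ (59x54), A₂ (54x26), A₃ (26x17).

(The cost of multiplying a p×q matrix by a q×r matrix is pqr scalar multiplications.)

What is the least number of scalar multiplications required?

Order (A₁ (A₂ A₃)): (A₂ A₃): 54×26 by 26×17 → 54×17, cost 54·26·17 = 23868; (A₁ (A₂ A₃)): 59×54 by 54×17 → 59×17, cost 59·54·17 = 54162; cumulative 78030. Total 78030.
Order ((A₁ A₂) A₃): (A₁ A₂): 59×54 by 54×26 → 59×26, cost 59·54·26 = 82836; ((A₁ A₂) A₃): 59×26 by 26×17 → 59×17, cost 59·26·17 = 26078; cumulative 108914. Total 108914.
Minimum: 78030.

78030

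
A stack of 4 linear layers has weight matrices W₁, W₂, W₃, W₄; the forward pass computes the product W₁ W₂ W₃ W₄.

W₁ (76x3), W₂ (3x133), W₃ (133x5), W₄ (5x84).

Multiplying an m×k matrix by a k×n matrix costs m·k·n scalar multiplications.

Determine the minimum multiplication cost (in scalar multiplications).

Adjacent pairs: W₁W₂ = 76·3·133 = 30324; W₂W₃ = 3·133·5 = 1995; W₃W₄ = 133·5·84 = 55860.
Length 3: W₁..W₃: k=1: 0+1995+76·3·5=3135; k=2: 30324+0+76·133·5=80864 → min 3135 | W₂..W₄: k=2: 0+55860+3·133·84=89376; k=3: 1995+0+3·5·84=3255 → min 3255.
Length 4: W₁..W₄: k=1: 0+3255+76·3·84=22407; k=2: 30324+55860+76·133·84=935256; k=3: 3135+0+76·5·84=35055 → min 22407.
Optimal order: (W₁ ((W₂ W₃) W₄)) with cost 22407.

22407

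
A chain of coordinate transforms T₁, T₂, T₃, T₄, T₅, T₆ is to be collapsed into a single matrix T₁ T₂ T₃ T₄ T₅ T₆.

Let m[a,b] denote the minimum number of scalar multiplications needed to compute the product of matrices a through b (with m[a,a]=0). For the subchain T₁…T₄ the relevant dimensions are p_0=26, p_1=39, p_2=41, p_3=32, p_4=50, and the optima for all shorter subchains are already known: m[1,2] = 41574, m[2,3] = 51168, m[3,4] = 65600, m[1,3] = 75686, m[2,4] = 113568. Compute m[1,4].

m[1,4] = min over k∈[1,3] of m[1,k]+m[k+1,4]+p_{0}·p_k·p_{4}.
k=1: 0 + 113568 + 26·39·50 = 164268; k=2: 41574 + 65600 + 26·41·50 = 160474; k=3: 75686 + 0 + 26·32·50 = 117286.
Minimum: 117286 at k=3.

117286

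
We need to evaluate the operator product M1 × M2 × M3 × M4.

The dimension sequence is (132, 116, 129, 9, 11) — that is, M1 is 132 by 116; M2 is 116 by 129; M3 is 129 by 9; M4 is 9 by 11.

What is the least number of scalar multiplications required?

285552

Adjacent pairs: M1M2 = 132·116·129 = 1975248; M2M3 = 116·129·9 = 134676; M3M4 = 129·9·11 = 12771.
Length 3: M1..M3: k=1: 0+134676+132·116·9=272484; k=2: 1975248+0+132·129·9=2128500 → min 272484 | M2..M4: k=2: 0+12771+116·129·11=177375; k=3: 134676+0+116·9·11=146160 → min 146160.
Length 4: M1..M4: k=1: 0+146160+132·116·11=314592; k=2: 1975248+12771+132·129·11=2175327; k=3: 272484+0+132·9·11=285552 → min 285552.
Optimal order: ((M1 × (M2 × M3)) × M4) with cost 285552.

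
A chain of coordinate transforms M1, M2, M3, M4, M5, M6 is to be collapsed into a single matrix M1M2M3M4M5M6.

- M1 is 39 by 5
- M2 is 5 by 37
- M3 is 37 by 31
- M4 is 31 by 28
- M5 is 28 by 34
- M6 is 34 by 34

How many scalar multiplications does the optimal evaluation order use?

Adjacent pairs: M1M2 = 39·5·37 = 7215; M2M3 = 5·37·31 = 5735; M3M4 = 37·31·28 = 32116; M4M5 = 31·28·34 = 29512; M5M6 = 28·34·34 = 32368.
Length 3: M1..M3: k=1: 0+5735+39·5·31=11780; k=2: 7215+0+39·37·31=51948 → min 11780 | M2..M4: k=2: 0+32116+5·37·28=37296; k=3: 5735+0+5·31·28=10075 → min 10075 | M3..M5: k=3: 0+29512+37·31·34=68510; k=4: 32116+0+37·28·34=67340 → min 67340 | M4..M6: k=4: 0+32368+31·28·34=61880; k=5: 29512+0+31·34·34=65348 → min 61880.
Length 4: M1..M4: k=1: 0+10075+39·5·28=15535; k=2: 7215+32116+39·37·28=79735; k=3: 11780+0+39·31·28=45632 → min 15535 | M2..M5: k=2: 0+67340+5·37·34=73630; k=3: 5735+29512+5·31·34=40517; k=4: 10075+0+5·28·34=14835 → min 14835 | M3..M6: k=3: 0+61880+37·31·34=100878; k=4: 32116+32368+37·28·34=99708; k=5: 67340+0+37·34·34=110112 → min 99708.
Length 5: M1..M5: k=1: 0+14835+39·5·34=21465; k=2: 7215+67340+39·37·34=123617; k=3: 11780+29512+39·31·34=82398; k=4: 15535+0+39·28·34=52663 → min 21465 | M2..M6: k=2: 0+99708+5·37·34=105998; k=3: 5735+61880+5·31·34=72885; k=4: 10075+32368+5·28·34=47203; k=5: 14835+0+5·34·34=20615 → min 20615.
Length 6: M1..M6: k=1: 0+20615+39·5·34=27245; k=2: 7215+99708+39·37·34=155985; k=3: 11780+61880+39·31·34=114766; k=4: 15535+32368+39·28·34=85031; k=5: 21465+0+39·34·34=66549 → min 27245.
Optimal order: (M1((((M2M3)M4)M5)M6)) with cost 27245.

27245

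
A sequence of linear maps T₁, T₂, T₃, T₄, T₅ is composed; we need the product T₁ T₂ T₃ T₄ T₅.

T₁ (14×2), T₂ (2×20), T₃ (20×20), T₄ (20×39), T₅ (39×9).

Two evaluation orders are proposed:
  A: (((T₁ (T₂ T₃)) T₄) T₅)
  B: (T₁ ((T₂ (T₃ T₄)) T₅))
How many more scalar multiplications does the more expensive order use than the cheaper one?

920

Order A = (((T₁ (T₂ T₃)) T₄) T₅): (T₂ T₃): 2×20 by 20×20 → 2×20, cost 2·20·20 = 800; (T₁ (T₂ T₃)): 14×2 by 2×20 → 14×20, cost 14·2·20 = 560; cumulative 1360; ((T₁ (T₂ T₃)) T₄): 14×20 by 20×39 → 14×39, cost 14·20·39 = 10920; cumulative 12280; (((T₁ (T₂ T₃)) T₄) T₅): 14×39 by 39×9 → 14×9, cost 14·39·9 = 4914; cumulative 17194. Total 17194.
Order B = (T₁ ((T₂ (T₃ T₄)) T₅)): (T₃ T₄): 20×20 by 20×39 → 20×39, cost 20·20·39 = 15600; (T₂ (T₃ T₄)): 2×20 by 20×39 → 2×39, cost 2·20·39 = 1560; cumulative 17160; ((T₂ (T₃ T₄)) T₅): 2×39 by 39×9 → 2×9, cost 2·39·9 = 702; cumulative 17862; (T₁ ((T₂ (T₃ T₄)) T₅)): 14×2 by 2×9 → 14×9, cost 14·2·9 = 252; cumulative 18114. Total 18114.
Difference: |17194 − 18114| = 920.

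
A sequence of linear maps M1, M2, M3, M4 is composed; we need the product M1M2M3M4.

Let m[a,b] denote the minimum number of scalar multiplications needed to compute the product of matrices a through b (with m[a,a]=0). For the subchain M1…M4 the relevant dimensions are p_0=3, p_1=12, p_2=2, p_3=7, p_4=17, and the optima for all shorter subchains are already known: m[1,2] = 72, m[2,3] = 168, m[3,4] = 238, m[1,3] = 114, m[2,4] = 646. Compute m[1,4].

412

m[1,4] = min over k∈[1,3] of m[1,k]+m[k+1,4]+p_{0}·p_k·p_{4}.
k=1: 0 + 646 + 3·12·17 = 1258; k=2: 72 + 238 + 3·2·17 = 412; k=3: 114 + 0 + 3·7·17 = 471.
Minimum: 412 at k=2.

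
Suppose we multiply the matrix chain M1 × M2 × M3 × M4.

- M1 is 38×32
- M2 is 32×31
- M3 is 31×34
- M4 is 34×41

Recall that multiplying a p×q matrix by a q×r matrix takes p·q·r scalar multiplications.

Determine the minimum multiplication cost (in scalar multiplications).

Adjacent pairs: M1M2 = 38·32·31 = 37696; M2M3 = 32·31·34 = 33728; M3M4 = 31·34·41 = 43214.
Length 3: M1..M3: k=1: 0+33728+38·32·34=75072; k=2: 37696+0+38·31·34=77748 → min 75072 | M2..M4: k=2: 0+43214+32·31·41=83886; k=3: 33728+0+32·34·41=78336 → min 78336.
Length 4: M1..M4: k=1: 0+78336+38·32·41=128192; k=2: 37696+43214+38·31·41=129208; k=3: 75072+0+38·34·41=128044 → min 128044.
Optimal order: ((M1 × (M2 × M3)) × M4) with cost 128044.

128044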